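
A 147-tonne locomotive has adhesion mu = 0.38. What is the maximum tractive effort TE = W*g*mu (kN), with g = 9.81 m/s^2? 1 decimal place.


TE_max = W * g * mu
TE_max = 147 * 9.81 * 0.38
TE_max = 1442.07 * 0.38
TE_max = 548.0 kN

548.0


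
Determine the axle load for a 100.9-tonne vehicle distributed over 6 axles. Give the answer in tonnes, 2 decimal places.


Load per axle = total weight / number of axles
Load = 100.9 / 6
Load = 16.82 tonnes

16.82


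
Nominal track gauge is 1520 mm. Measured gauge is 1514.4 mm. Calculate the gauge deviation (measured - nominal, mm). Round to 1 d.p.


Deviation = measured - nominal
Deviation = 1514.4 - 1520
Deviation = -5.6 mm

-5.6


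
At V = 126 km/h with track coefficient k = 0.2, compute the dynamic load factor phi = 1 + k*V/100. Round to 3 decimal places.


phi = 1 + k * V / 100
phi = 1 + 0.2 * 126 / 100
phi = 1 + 0.252
phi = 1.252

1.252


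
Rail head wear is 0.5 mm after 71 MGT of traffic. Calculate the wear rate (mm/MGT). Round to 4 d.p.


Wear rate = total wear / cumulative tonnage
Rate = 0.5 / 71
Rate = 0.0070 mm/MGT

0.0070


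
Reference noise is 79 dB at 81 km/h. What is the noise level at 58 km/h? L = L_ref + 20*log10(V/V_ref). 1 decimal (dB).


V/V_ref = 58 / 81 = 0.716049
log10(0.716049) = -0.145057
20 * -0.145057 = -2.9011
L = 79 + -2.9011 = 76.1 dB

76.1


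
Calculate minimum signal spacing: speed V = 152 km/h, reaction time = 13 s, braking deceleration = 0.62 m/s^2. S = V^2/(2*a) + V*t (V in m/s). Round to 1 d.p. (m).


V = 152 / 3.6 = 42.2222 m/s
Braking distance = 42.2222^2 / (2*0.62) = 1437.6742 m
Sighting distance = 42.2222 * 13 = 548.8889 m
S = 1437.6742 + 548.8889 = 1986.6 m

1986.6


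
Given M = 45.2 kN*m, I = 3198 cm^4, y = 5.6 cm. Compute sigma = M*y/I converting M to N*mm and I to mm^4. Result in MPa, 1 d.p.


Convert units:
M = 45.2 kN*m = 45200000 N*mm
y = 5.6 cm = 56 mm
I = 3198 cm^4 = 31980000 mm^4
sigma = 45200000 * 56 / 31980000
sigma = 79.1 MPa

79.1


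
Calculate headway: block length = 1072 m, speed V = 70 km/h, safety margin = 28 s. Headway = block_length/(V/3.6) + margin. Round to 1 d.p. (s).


V = 70 / 3.6 = 19.4444 m/s
Block traversal time = 1072 / 19.4444 = 55.1314 s
Headway = 55.1314 + 28
Headway = 83.1 s

83.1


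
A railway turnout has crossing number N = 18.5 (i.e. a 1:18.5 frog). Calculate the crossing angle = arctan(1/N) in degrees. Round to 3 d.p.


1/N = 1/18.5 = 0.054054
angle = arctan(0.054054) = 0.054002 rad
angle = 0.054002 * 180/pi = 3.094 degrees

3.094


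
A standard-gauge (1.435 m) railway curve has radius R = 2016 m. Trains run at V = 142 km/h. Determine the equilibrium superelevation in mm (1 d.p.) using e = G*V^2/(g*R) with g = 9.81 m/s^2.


Convert speed: V = 142 / 3.6 = 39.4444 m/s
Apply formula: e = 1.435 * 39.4444^2 / (9.81 * 2016)
e = 1.435 * 1555.8642 / 19776.96
e = 0.112892 m = 112.9 mm

112.9


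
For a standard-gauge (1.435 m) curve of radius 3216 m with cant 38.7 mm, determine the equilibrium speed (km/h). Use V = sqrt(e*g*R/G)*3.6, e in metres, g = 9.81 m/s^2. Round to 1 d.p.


Convert cant: e = 38.7 mm = 0.0387 m
V_ms = sqrt(0.0387 * 9.81 * 3216 / 1.435)
V_ms = sqrt(850.83258) = 29.169 m/s
V = 29.169 * 3.6 = 105.0 km/h

105.0


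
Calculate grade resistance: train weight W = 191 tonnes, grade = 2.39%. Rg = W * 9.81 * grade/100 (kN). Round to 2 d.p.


Rg = W * 9.81 * grade / 100
Rg = 191 * 9.81 * 2.39 / 100
Rg = 1873.71 * 0.0239
Rg = 44.78 kN

44.78


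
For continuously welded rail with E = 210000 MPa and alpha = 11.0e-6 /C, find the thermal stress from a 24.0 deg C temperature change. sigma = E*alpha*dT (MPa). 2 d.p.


sigma = E * alpha * dT
sigma = 210000 * 11.0e-6 * 24.0
sigma = 2.31 * 24.0
sigma = 55.44 MPa

55.44


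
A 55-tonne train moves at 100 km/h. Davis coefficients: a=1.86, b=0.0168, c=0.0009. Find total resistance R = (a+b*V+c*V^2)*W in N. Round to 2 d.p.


b*V = 0.0168 * 100 = 1.68
c*V^2 = 0.0009 * 10000 = 9.0
R_per_t = 1.86 + 1.68 + 9.0 = 12.54 N/t
R_total = 12.54 * 55 = 689.70 N

689.70


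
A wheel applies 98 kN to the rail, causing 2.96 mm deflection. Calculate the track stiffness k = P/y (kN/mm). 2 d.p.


Track stiffness k = P / y
k = 98 / 2.96
k = 33.11 kN/mm

33.11


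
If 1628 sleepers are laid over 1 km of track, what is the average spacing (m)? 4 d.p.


Spacing = 1000 m / number of sleepers
Spacing = 1000 / 1628
Spacing = 0.6143 m

0.6143


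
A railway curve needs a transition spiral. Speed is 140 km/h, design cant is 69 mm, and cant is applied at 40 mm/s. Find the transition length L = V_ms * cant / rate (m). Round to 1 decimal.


Convert speed: V = 140 / 3.6 = 38.8889 m/s
L = 38.8889 * 69 / 40
L = 2683.3333 / 40
L = 67.1 m

67.1


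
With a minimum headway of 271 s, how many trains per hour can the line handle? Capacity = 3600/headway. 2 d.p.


Capacity = 3600 / headway
Capacity = 3600 / 271
Capacity = 13.28 trains/hour

13.28


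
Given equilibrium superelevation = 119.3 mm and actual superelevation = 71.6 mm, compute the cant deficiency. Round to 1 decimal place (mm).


Cant deficiency = equilibrium cant - actual cant
CD = 119.3 - 71.6
CD = 47.7 mm

47.7


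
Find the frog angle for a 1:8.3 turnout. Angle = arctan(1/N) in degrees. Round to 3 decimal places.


1/N = 1/8.3 = 0.120482
angle = arctan(0.120482) = 0.119904 rad
angle = 0.119904 * 180/pi = 6.870 degrees

6.870


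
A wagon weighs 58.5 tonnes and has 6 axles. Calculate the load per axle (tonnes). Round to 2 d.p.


Load per axle = total weight / number of axles
Load = 58.5 / 6
Load = 9.75 tonnes

9.75


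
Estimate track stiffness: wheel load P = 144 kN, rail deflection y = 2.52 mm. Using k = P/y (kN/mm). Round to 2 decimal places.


Track stiffness k = P / y
k = 144 / 2.52
k = 57.14 kN/mm

57.14


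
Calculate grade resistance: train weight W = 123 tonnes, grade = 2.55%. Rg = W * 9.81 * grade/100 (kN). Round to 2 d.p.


Rg = W * 9.81 * grade / 100
Rg = 123 * 9.81 * 2.55 / 100
Rg = 1206.63 * 0.0255
Rg = 30.77 kN

30.77


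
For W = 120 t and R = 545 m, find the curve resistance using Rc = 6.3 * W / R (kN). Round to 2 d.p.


Rc = 6.3 * W / R
Rc = 6.3 * 120 / 545
Rc = 756.0 / 545
Rc = 1.39 kN

1.39


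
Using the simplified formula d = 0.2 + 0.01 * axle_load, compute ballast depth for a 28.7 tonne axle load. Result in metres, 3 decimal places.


d = 0.2 + 0.01 * 28.7
d = 0.2 + 0.287
d = 0.487 m

0.487


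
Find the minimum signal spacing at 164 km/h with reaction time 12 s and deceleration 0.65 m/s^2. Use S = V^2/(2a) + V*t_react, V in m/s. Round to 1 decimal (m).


V = 164 / 3.6 = 45.5556 m/s
Braking distance = 45.5556^2 / (2*0.65) = 1596.3913 m
Sighting distance = 45.5556 * 12 = 546.6667 m
S = 1596.3913 + 546.6667 = 2143.1 m

2143.1


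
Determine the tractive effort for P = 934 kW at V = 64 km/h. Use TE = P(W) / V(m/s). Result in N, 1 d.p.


Convert: P = 934 kW = 934000 W
V = 64 / 3.6 = 17.7778 m/s
TE = 934000 / 17.7778
TE = 52537.5 N

52537.5


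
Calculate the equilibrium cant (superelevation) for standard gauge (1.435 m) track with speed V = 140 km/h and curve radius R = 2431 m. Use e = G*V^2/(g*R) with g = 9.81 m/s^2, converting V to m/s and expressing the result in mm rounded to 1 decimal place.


Convert speed: V = 140 / 3.6 = 38.8889 m/s
Apply formula: e = 1.435 * 38.8889^2 / (9.81 * 2431)
e = 1.435 * 1512.3457 / 23848.11
e = 0.091002 m = 91.0 mm

91.0


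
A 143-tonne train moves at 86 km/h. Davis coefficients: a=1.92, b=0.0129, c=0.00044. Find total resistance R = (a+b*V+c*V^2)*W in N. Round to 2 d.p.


b*V = 0.0129 * 86 = 1.1094
c*V^2 = 0.00044 * 7396 = 3.25424
R_per_t = 1.92 + 1.1094 + 3.25424 = 6.28364 N/t
R_total = 6.28364 * 143 = 898.56 N

898.56


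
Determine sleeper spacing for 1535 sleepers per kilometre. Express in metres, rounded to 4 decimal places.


Spacing = 1000 m / number of sleepers
Spacing = 1000 / 1535
Spacing = 0.6515 m

0.6515


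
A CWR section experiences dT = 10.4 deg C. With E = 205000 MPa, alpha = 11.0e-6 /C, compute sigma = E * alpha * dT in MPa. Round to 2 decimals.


sigma = E * alpha * dT
sigma = 205000 * 11.0e-6 * 10.4
sigma = 2.255 * 10.4
sigma = 23.45 MPa

23.45


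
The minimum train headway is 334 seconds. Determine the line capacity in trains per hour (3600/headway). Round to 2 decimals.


Capacity = 3600 / headway
Capacity = 3600 / 334
Capacity = 10.78 trains/hour

10.78


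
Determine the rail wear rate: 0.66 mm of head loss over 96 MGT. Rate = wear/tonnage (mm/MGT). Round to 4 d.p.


Wear rate = total wear / cumulative tonnage
Rate = 0.66 / 96
Rate = 0.0069 mm/MGT

0.0069


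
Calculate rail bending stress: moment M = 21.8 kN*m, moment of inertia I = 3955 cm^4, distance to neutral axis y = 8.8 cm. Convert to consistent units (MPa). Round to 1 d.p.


Convert units:
M = 21.8 kN*m = 21800000 N*mm
y = 8.8 cm = 88 mm
I = 3955 cm^4 = 39550000 mm^4
sigma = 21800000 * 88 / 39550000
sigma = 48.5 MPa

48.5


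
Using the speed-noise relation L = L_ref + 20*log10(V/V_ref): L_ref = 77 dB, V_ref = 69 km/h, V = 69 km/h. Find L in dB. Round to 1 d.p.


V/V_ref = 69 / 69 = 1.0
log10(1.0) = 0.0
20 * 0.0 = 0.0
L = 77 + 0.0 = 77.0 dB

77.0


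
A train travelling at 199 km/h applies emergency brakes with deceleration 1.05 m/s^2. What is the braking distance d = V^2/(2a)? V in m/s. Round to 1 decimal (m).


Convert speed: V = 199 / 3.6 = 55.2778 m/s
V^2 = 3055.6327
d = 3055.6327 / (2 * 1.05)
d = 3055.6327 / 2.1
d = 1455.1 m

1455.1


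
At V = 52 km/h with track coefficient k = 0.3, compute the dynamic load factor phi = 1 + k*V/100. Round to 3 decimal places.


phi = 1 + k * V / 100
phi = 1 + 0.3 * 52 / 100
phi = 1 + 0.156
phi = 1.156

1.156


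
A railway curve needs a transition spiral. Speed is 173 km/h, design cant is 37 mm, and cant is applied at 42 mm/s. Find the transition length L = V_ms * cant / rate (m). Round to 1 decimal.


Convert speed: V = 173 / 3.6 = 48.0556 m/s
L = 48.0556 * 37 / 42
L = 1778.0556 / 42
L = 42.3 m

42.3


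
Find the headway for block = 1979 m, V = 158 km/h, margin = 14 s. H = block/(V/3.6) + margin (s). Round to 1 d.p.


V = 158 / 3.6 = 43.8889 m/s
Block traversal time = 1979 / 43.8889 = 45.0911 s
Headway = 45.0911 + 14
Headway = 59.1 s

59.1


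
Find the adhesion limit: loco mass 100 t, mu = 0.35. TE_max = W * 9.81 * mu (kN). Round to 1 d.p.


TE_max = W * g * mu
TE_max = 100 * 9.81 * 0.35
TE_max = 981.0 * 0.35
TE_max = 343.4 kN

343.4


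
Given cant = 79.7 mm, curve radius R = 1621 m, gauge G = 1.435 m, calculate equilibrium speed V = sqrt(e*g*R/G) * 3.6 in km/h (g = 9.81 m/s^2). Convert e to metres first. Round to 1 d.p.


Convert cant: e = 79.7 mm = 0.0797 m
V_ms = sqrt(0.0797 * 9.81 * 1621 / 1.435)
V_ms = sqrt(883.198744) = 29.7187 m/s
V = 29.7187 * 3.6 = 107.0 km/h

107.0


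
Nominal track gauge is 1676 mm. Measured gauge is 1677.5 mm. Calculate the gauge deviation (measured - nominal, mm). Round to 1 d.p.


Deviation = measured - nominal
Deviation = 1677.5 - 1676
Deviation = 1.5 mm

1.5


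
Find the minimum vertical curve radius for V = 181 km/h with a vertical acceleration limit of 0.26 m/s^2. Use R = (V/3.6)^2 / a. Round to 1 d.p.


Convert speed: V = 181 / 3.6 = 50.2778 m/s
V^2 = 2527.8549 m^2/s^2
R_v = 2527.8549 / 0.26
R_v = 9722.5 m

9722.5


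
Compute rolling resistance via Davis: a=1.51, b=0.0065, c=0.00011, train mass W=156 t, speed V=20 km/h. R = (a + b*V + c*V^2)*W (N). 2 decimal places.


b*V = 0.0065 * 20 = 0.13
c*V^2 = 0.00011 * 400 = 0.044
R_per_t = 1.51 + 0.13 + 0.044 = 1.684 N/t
R_total = 1.684 * 156 = 262.70 N

262.70


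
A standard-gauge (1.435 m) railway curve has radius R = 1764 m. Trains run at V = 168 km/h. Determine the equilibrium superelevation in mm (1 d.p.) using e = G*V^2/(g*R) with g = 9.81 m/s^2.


Convert speed: V = 168 / 3.6 = 46.6667 m/s
Apply formula: e = 1.435 * 46.6667^2 / (9.81 * 1764)
e = 1.435 * 2177.7778 / 17304.84
e = 0.180592 m = 180.6 mm

180.6


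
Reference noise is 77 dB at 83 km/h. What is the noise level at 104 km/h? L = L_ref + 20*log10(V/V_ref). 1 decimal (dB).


V/V_ref = 104 / 83 = 1.253012
log10(1.253012) = 0.097955
20 * 0.097955 = 1.9591
L = 77 + 1.9591 = 79.0 dB

79.0


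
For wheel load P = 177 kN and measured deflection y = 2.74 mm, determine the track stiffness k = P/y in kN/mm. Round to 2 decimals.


Track stiffness k = P / y
k = 177 / 2.74
k = 64.60 kN/mm

64.60


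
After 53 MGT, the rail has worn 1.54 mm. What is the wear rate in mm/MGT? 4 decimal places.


Wear rate = total wear / cumulative tonnage
Rate = 1.54 / 53
Rate = 0.0291 mm/MGT

0.0291


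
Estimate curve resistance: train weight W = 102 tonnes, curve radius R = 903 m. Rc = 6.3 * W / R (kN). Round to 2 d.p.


Rc = 6.3 * W / R
Rc = 6.3 * 102 / 903
Rc = 642.6 / 903
Rc = 0.71 kN

0.71


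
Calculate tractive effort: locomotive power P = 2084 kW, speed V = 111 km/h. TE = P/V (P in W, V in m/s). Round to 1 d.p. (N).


Convert: P = 2084 kW = 2084000 W
V = 111 / 3.6 = 30.8333 m/s
TE = 2084000 / 30.8333
TE = 67589.2 N

67589.2


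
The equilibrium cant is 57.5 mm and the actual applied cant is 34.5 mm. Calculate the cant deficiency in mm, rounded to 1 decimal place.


Cant deficiency = equilibrium cant - actual cant
CD = 57.5 - 34.5
CD = 23.0 mm

23.0


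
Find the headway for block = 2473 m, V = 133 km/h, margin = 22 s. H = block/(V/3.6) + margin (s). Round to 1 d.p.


V = 133 / 3.6 = 36.9444 m/s
Block traversal time = 2473 / 36.9444 = 66.9383 s
Headway = 66.9383 + 22
Headway = 88.9 s

88.9


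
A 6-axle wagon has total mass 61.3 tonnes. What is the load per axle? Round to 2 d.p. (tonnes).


Load per axle = total weight / number of axles
Load = 61.3 / 6
Load = 10.22 tonnes

10.22


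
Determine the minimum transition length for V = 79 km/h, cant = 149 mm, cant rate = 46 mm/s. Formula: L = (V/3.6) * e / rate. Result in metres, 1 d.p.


Convert speed: V = 79 / 3.6 = 21.9444 m/s
L = 21.9444 * 149 / 46
L = 3269.7222 / 46
L = 71.1 m

71.1


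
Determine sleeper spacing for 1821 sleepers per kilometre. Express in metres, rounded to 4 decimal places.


Spacing = 1000 m / number of sleepers
Spacing = 1000 / 1821
Spacing = 0.5491 m

0.5491


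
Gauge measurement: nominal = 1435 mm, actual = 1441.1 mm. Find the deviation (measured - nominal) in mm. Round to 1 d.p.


Deviation = measured - nominal
Deviation = 1441.1 - 1435
Deviation = 6.1 mm

6.1


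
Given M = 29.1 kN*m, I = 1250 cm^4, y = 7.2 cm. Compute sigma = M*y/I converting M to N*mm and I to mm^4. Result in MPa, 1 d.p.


Convert units:
M = 29.1 kN*m = 29100000 N*mm
y = 7.2 cm = 72 mm
I = 1250 cm^4 = 12500000 mm^4
sigma = 29100000 * 72 / 12500000
sigma = 167.6 MPa

167.6


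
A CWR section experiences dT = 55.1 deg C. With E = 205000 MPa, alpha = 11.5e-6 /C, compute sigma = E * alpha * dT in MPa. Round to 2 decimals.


sigma = E * alpha * dT
sigma = 205000 * 11.5e-6 * 55.1
sigma = 2.3575 * 55.1
sigma = 129.90 MPa

129.90


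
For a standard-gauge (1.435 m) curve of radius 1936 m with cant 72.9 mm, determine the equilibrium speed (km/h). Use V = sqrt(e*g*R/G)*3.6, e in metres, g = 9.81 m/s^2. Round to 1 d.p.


Convert cant: e = 72.9 mm = 0.0729 m
V_ms = sqrt(0.0729 * 9.81 * 1936 / 1.435)
V_ms = sqrt(964.828198) = 31.0617 m/s
V = 31.0617 * 3.6 = 111.8 km/h

111.8


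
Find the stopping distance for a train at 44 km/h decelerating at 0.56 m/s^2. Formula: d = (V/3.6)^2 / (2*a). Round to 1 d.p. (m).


Convert speed: V = 44 / 3.6 = 12.2222 m/s
V^2 = 149.3827
d = 149.3827 / (2 * 0.56)
d = 149.3827 / 1.12
d = 133.4 m

133.4


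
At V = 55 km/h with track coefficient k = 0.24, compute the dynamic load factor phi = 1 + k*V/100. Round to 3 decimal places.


phi = 1 + k * V / 100
phi = 1 + 0.24 * 55 / 100
phi = 1 + 0.132
phi = 1.132

1.132


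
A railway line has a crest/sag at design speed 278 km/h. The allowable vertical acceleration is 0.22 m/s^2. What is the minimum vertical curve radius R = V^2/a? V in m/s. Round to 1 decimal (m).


Convert speed: V = 278 / 3.6 = 77.2222 m/s
V^2 = 5963.2716 m^2/s^2
R_v = 5963.2716 / 0.22
R_v = 27105.8 m

27105.8


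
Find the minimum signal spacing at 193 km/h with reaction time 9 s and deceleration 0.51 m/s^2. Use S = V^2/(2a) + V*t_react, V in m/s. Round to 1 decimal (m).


V = 193 / 3.6 = 53.6111 m/s
Braking distance = 53.6111^2 / (2*0.51) = 2817.7953 m
Sighting distance = 53.6111 * 9 = 482.5 m
S = 2817.7953 + 482.5 = 3300.3 m

3300.3


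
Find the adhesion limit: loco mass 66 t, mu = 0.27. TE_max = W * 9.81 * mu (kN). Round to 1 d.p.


TE_max = W * g * mu
TE_max = 66 * 9.81 * 0.27
TE_max = 647.46 * 0.27
TE_max = 174.8 kN

174.8


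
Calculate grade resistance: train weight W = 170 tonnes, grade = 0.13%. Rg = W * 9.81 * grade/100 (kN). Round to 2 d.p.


Rg = W * 9.81 * grade / 100
Rg = 170 * 9.81 * 0.13 / 100
Rg = 1667.7 * 0.0013
Rg = 2.17 kN

2.17


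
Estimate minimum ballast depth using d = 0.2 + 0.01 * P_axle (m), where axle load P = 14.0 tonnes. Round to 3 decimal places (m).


d = 0.2 + 0.01 * 14.0
d = 0.2 + 0.14
d = 0.340 m

0.340


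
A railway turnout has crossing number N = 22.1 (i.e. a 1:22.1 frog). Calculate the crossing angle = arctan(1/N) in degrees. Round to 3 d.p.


1/N = 1/22.1 = 0.045249
angle = arctan(0.045249) = 0.045218 rad
angle = 0.045218 * 180/pi = 2.591 degrees

2.591


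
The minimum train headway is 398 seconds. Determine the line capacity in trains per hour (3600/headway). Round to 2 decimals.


Capacity = 3600 / headway
Capacity = 3600 / 398
Capacity = 9.05 trains/hour

9.05


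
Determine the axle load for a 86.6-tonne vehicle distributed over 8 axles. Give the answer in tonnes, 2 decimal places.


Load per axle = total weight / number of axles
Load = 86.6 / 8
Load = 10.83 tonnes

10.83


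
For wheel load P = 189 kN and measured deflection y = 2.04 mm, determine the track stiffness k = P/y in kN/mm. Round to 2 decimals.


Track stiffness k = P / y
k = 189 / 2.04
k = 92.65 kN/mm

92.65


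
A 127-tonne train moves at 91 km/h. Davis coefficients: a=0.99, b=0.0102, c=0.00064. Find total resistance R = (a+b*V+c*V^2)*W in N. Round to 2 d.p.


b*V = 0.0102 * 91 = 0.9282
c*V^2 = 0.00064 * 8281 = 5.29984
R_per_t = 0.99 + 0.9282 + 5.29984 = 7.21804 N/t
R_total = 7.21804 * 127 = 916.69 N

916.69


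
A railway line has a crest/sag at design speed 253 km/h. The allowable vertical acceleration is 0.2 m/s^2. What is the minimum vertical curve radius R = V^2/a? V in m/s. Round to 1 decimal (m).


Convert speed: V = 253 / 3.6 = 70.2778 m/s
V^2 = 4938.966 m^2/s^2
R_v = 4938.966 / 0.2
R_v = 24694.8 m

24694.8


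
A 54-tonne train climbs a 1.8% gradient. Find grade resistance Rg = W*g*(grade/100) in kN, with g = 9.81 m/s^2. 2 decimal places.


Rg = W * 9.81 * grade / 100
Rg = 54 * 9.81 * 1.8 / 100
Rg = 529.74 * 0.018
Rg = 9.54 kN

9.54


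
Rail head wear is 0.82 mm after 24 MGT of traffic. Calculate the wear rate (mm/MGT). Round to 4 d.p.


Wear rate = total wear / cumulative tonnage
Rate = 0.82 / 24
Rate = 0.0342 mm/MGT

0.0342


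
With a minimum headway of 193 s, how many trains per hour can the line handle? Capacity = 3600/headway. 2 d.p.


Capacity = 3600 / headway
Capacity = 3600 / 193
Capacity = 18.65 trains/hour

18.65


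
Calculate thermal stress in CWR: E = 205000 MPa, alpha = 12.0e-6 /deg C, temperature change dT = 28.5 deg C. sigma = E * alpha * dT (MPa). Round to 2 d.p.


sigma = E * alpha * dT
sigma = 205000 * 12.0e-6 * 28.5
sigma = 2.46 * 28.5
sigma = 70.11 MPa

70.11


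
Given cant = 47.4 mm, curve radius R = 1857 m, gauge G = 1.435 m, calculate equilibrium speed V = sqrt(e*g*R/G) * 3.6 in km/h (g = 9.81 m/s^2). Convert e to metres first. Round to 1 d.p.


Convert cant: e = 47.4 mm = 0.0474 m
V_ms = sqrt(0.0474 * 9.81 * 1857 / 1.435)
V_ms = sqrt(601.73788) = 24.5303 m/s
V = 24.5303 * 3.6 = 88.3 km/h

88.3


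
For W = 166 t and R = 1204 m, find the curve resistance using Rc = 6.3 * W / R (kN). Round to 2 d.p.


Rc = 6.3 * W / R
Rc = 6.3 * 166 / 1204
Rc = 1045.8 / 1204
Rc = 0.87 kN

0.87


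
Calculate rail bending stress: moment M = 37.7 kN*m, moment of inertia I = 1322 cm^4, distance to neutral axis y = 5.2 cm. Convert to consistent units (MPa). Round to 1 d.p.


Convert units:
M = 37.7 kN*m = 37700000 N*mm
y = 5.2 cm = 52 mm
I = 1322 cm^4 = 13220000 mm^4
sigma = 37700000 * 52 / 13220000
sigma = 148.3 MPa

148.3


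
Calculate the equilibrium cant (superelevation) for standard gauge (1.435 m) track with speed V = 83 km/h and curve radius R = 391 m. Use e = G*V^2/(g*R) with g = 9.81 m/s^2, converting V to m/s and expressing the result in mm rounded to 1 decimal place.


Convert speed: V = 83 / 3.6 = 23.0556 m/s
Apply formula: e = 1.435 * 23.0556^2 / (9.81 * 391)
e = 1.435 * 531.5586 / 3835.71
e = 0.198865 m = 198.9 mm

198.9


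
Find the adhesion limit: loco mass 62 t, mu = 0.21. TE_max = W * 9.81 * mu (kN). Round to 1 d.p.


TE_max = W * g * mu
TE_max = 62 * 9.81 * 0.21
TE_max = 608.22 * 0.21
TE_max = 127.7 kN

127.7


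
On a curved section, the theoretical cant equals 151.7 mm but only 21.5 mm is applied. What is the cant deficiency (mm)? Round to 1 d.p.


Cant deficiency = equilibrium cant - actual cant
CD = 151.7 - 21.5
CD = 130.2 mm

130.2


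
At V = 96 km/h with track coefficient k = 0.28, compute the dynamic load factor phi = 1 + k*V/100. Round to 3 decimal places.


phi = 1 + k * V / 100
phi = 1 + 0.28 * 96 / 100
phi = 1 + 0.2688
phi = 1.269

1.269


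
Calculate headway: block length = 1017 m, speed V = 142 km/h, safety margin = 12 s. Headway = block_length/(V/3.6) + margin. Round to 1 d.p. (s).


V = 142 / 3.6 = 39.4444 m/s
Block traversal time = 1017 / 39.4444 = 25.7831 s
Headway = 25.7831 + 12
Headway = 37.8 s

37.8


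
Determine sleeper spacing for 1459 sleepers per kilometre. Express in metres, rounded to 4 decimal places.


Spacing = 1000 m / number of sleepers
Spacing = 1000 / 1459
Spacing = 0.6854 m

0.6854


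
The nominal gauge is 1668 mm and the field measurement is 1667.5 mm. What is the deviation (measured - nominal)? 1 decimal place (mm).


Deviation = measured - nominal
Deviation = 1667.5 - 1668
Deviation = -0.5 mm

-0.5


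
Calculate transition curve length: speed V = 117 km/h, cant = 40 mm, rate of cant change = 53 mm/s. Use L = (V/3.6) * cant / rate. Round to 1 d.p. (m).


Convert speed: V = 117 / 3.6 = 32.5 m/s
L = 32.5 * 40 / 53
L = 1300.0 / 53
L = 24.5 m

24.5


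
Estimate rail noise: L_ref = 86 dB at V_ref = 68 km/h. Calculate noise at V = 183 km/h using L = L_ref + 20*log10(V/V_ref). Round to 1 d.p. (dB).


V/V_ref = 183 / 68 = 2.691176
log10(2.691176) = 0.429942
20 * 0.429942 = 8.5988
L = 86 + 8.5988 = 94.6 dB

94.6


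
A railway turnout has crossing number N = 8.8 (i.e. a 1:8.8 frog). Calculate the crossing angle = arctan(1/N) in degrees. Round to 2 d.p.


1/N = 1/8.8 = 0.113636
angle = arctan(0.113636) = 0.113151 rad
angle = 0.113151 * 180/pi = 6.48 degrees

6.48


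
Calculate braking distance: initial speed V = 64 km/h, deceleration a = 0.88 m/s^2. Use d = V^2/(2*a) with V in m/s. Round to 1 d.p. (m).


Convert speed: V = 64 / 3.6 = 17.7778 m/s
V^2 = 316.0494
d = 316.0494 / (2 * 0.88)
d = 316.0494 / 1.76
d = 179.6 m

179.6


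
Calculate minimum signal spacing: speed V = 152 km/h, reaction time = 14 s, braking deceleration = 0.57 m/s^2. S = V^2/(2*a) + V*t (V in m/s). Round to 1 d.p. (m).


V = 152 / 3.6 = 42.2222 m/s
Braking distance = 42.2222^2 / (2*0.57) = 1563.786 m
Sighting distance = 42.2222 * 14 = 591.1111 m
S = 1563.786 + 591.1111 = 2154.9 m

2154.9


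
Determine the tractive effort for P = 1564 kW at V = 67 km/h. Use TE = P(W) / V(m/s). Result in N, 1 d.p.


Convert: P = 1564 kW = 1564000 W
V = 67 / 3.6 = 18.6111 m/s
TE = 1564000 / 18.6111
TE = 84035.8 N

84035.8


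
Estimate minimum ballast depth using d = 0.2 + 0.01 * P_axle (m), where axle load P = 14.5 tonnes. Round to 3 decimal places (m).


d = 0.2 + 0.01 * 14.5
d = 0.2 + 0.145
d = 0.345 m

0.345


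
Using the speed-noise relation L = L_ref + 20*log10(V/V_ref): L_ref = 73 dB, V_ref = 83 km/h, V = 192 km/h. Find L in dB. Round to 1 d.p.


V/V_ref = 192 / 83 = 2.313253
log10(2.313253) = 0.364223
20 * 0.364223 = 7.2845
L = 73 + 7.2845 = 80.3 dB

80.3


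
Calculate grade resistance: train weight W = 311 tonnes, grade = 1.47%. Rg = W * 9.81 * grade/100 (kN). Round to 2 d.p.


Rg = W * 9.81 * grade / 100
Rg = 311 * 9.81 * 1.47 / 100
Rg = 3050.91 * 0.0147
Rg = 44.85 kN

44.85


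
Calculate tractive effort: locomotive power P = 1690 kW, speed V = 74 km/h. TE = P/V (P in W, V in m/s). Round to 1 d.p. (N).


Convert: P = 1690 kW = 1690000 W
V = 74 / 3.6 = 20.5556 m/s
TE = 1690000 / 20.5556
TE = 82216.2 N

82216.2


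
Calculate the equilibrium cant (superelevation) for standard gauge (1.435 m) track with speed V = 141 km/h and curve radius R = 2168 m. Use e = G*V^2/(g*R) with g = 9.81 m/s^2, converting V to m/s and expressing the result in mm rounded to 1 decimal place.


Convert speed: V = 141 / 3.6 = 39.1667 m/s
Apply formula: e = 1.435 * 39.1667^2 / (9.81 * 2168)
e = 1.435 * 1534.0278 / 21268.08
e = 0.103504 m = 103.5 mm

103.5


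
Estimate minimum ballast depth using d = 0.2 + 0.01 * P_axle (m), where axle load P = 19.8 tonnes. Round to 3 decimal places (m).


d = 0.2 + 0.01 * 19.8
d = 0.2 + 0.198
d = 0.398 m

0.398


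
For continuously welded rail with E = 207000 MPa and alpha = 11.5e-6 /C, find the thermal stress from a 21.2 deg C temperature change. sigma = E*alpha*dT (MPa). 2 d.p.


sigma = E * alpha * dT
sigma = 207000 * 11.5e-6 * 21.2
sigma = 2.3805 * 21.2
sigma = 50.47 MPa

50.47


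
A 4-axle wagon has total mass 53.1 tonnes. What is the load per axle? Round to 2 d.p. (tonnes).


Load per axle = total weight / number of axles
Load = 53.1 / 4
Load = 13.28 tonnes

13.28


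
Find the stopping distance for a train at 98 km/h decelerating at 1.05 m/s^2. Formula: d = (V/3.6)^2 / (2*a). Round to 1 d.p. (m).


Convert speed: V = 98 / 3.6 = 27.2222 m/s
V^2 = 741.0494
d = 741.0494 / (2 * 1.05)
d = 741.0494 / 2.1
d = 352.9 m

352.9


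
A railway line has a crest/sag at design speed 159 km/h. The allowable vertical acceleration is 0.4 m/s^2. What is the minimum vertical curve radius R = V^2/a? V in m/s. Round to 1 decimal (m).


Convert speed: V = 159 / 3.6 = 44.1667 m/s
V^2 = 1950.6944 m^2/s^2
R_v = 1950.6944 / 0.4
R_v = 4876.7 m

4876.7


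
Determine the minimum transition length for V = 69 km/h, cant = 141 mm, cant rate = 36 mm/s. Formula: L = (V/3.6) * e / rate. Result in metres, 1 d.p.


Convert speed: V = 69 / 3.6 = 19.1667 m/s
L = 19.1667 * 141 / 36
L = 2702.5 / 36
L = 75.1 m

75.1


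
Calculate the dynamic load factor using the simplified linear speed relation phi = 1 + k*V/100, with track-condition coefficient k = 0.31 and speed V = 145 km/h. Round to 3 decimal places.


phi = 1 + k * V / 100
phi = 1 + 0.31 * 145 / 100
phi = 1 + 0.4495
phi = 1.450

1.450


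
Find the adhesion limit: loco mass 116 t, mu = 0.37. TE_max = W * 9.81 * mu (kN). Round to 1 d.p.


TE_max = W * g * mu
TE_max = 116 * 9.81 * 0.37
TE_max = 1137.96 * 0.37
TE_max = 421.0 kN

421.0


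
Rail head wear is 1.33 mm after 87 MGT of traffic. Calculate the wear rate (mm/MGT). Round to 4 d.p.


Wear rate = total wear / cumulative tonnage
Rate = 1.33 / 87
Rate = 0.0153 mm/MGT

0.0153


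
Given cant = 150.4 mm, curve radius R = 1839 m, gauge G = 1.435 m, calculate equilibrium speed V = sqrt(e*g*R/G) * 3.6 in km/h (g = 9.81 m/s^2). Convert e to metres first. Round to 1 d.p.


Convert cant: e = 150.4 mm = 0.1504 m
V_ms = sqrt(0.1504 * 9.81 * 1839 / 1.435)
V_ms = sqrt(1890.804694) = 43.4834 m/s
V = 43.4834 * 3.6 = 156.5 km/h

156.5


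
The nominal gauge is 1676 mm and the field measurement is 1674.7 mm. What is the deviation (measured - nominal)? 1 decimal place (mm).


Deviation = measured - nominal
Deviation = 1674.7 - 1676
Deviation = -1.3 mm

-1.3


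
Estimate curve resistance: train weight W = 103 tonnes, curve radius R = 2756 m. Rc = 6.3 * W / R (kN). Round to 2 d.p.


Rc = 6.3 * W / R
Rc = 6.3 * 103 / 2756
Rc = 648.9 / 2756
Rc = 0.24 kN

0.24


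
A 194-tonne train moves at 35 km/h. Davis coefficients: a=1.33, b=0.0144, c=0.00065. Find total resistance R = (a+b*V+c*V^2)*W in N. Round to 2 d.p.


b*V = 0.0144 * 35 = 0.504
c*V^2 = 0.00065 * 1225 = 0.79625
R_per_t = 1.33 + 0.504 + 0.79625 = 2.63025 N/t
R_total = 2.63025 * 194 = 510.27 N

510.27


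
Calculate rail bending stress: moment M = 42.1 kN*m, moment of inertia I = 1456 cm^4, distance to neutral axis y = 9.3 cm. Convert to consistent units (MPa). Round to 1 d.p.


Convert units:
M = 42.1 kN*m = 42100000 N*mm
y = 9.3 cm = 93 mm
I = 1456 cm^4 = 14560000 mm^4
sigma = 42100000 * 93 / 14560000
sigma = 268.9 MPa

268.9


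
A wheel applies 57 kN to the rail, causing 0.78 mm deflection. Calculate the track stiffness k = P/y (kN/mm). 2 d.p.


Track stiffness k = P / y
k = 57 / 0.78
k = 73.08 kN/mm

73.08


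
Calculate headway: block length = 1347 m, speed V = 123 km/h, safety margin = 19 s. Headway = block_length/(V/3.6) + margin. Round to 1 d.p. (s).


V = 123 / 3.6 = 34.1667 m/s
Block traversal time = 1347 / 34.1667 = 39.4244 s
Headway = 39.4244 + 19
Headway = 58.4 s

58.4


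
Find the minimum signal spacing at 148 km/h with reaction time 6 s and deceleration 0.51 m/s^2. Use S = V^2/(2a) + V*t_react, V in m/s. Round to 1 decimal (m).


V = 148 / 3.6 = 41.1111 m/s
Braking distance = 41.1111^2 / (2*0.51) = 1656.9838 m
Sighting distance = 41.1111 * 6 = 246.6667 m
S = 1656.9838 + 246.6667 = 1903.7 m

1903.7


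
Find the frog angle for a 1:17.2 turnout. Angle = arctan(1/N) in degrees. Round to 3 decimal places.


1/N = 1/17.2 = 0.05814
angle = arctan(0.05814) = 0.058074 rad
angle = 0.058074 * 180/pi = 3.327 degrees

3.327


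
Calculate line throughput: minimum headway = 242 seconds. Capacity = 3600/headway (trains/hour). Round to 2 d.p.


Capacity = 3600 / headway
Capacity = 3600 / 242
Capacity = 14.88 trains/hour

14.88


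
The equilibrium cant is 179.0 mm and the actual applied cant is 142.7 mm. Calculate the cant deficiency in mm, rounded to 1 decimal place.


Cant deficiency = equilibrium cant - actual cant
CD = 179.0 - 142.7
CD = 36.3 mm

36.3


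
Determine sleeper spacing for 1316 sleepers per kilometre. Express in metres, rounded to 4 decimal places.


Spacing = 1000 m / number of sleepers
Spacing = 1000 / 1316
Spacing = 0.7599 m

0.7599


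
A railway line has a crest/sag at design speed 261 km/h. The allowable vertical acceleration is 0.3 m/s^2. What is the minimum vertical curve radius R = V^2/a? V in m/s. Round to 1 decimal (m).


Convert speed: V = 261 / 3.6 = 72.5 m/s
V^2 = 5256.25 m^2/s^2
R_v = 5256.25 / 0.3
R_v = 17520.8 m

17520.8


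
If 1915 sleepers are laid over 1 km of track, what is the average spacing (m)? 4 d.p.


Spacing = 1000 m / number of sleepers
Spacing = 1000 / 1915
Spacing = 0.5222 m

0.5222


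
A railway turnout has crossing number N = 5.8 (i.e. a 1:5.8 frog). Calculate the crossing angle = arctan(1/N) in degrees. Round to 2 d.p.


1/N = 1/5.8 = 0.172414
angle = arctan(0.172414) = 0.170735 rad
angle = 0.170735 * 180/pi = 9.78 degrees

9.78


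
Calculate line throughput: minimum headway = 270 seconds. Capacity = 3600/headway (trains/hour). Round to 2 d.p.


Capacity = 3600 / headway
Capacity = 3600 / 270
Capacity = 13.33 trains/hour

13.33


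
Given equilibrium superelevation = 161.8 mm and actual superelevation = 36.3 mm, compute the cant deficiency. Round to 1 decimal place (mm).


Cant deficiency = equilibrium cant - actual cant
CD = 161.8 - 36.3
CD = 125.5 mm

125.5


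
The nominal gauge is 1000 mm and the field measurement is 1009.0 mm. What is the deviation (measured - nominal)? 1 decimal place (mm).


Deviation = measured - nominal
Deviation = 1009.0 - 1000
Deviation = 9.0 mm

9.0


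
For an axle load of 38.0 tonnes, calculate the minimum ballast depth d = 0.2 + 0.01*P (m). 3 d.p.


d = 0.2 + 0.01 * 38.0
d = 0.2 + 0.38
d = 0.580 m

0.580


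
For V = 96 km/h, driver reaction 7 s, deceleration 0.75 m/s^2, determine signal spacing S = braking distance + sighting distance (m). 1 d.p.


V = 96 / 3.6 = 26.6667 m/s
Braking distance = 26.6667^2 / (2*0.75) = 474.0741 m
Sighting distance = 26.6667 * 7 = 186.6667 m
S = 474.0741 + 186.6667 = 660.7 m

660.7


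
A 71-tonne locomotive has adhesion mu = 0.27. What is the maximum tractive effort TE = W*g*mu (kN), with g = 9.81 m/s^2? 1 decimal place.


TE_max = W * g * mu
TE_max = 71 * 9.81 * 0.27
TE_max = 696.51 * 0.27
TE_max = 188.1 kN

188.1


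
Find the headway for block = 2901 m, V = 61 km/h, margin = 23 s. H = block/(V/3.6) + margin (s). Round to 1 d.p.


V = 61 / 3.6 = 16.9444 m/s
Block traversal time = 2901 / 16.9444 = 171.2066 s
Headway = 171.2066 + 23
Headway = 194.2 s

194.2


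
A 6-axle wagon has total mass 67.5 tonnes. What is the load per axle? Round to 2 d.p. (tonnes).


Load per axle = total weight / number of axles
Load = 67.5 / 6
Load = 11.25 tonnes

11.25


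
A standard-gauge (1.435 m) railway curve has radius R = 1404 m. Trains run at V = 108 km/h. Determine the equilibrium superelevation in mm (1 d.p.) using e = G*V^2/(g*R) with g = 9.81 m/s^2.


Convert speed: V = 108 / 3.6 = 30.0 m/s
Apply formula: e = 1.435 * 30.0^2 / (9.81 * 1404)
e = 1.435 * 900.0 / 13773.24
e = 0.093769 m = 93.8 mm

93.8


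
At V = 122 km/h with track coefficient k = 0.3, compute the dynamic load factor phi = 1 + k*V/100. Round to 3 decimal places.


phi = 1 + k * V / 100
phi = 1 + 0.3 * 122 / 100
phi = 1 + 0.366
phi = 1.366

1.366


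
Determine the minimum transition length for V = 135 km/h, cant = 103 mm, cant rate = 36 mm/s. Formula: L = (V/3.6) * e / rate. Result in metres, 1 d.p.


Convert speed: V = 135 / 3.6 = 37.5 m/s
L = 37.5 * 103 / 36
L = 3862.5 / 36
L = 107.3 m

107.3


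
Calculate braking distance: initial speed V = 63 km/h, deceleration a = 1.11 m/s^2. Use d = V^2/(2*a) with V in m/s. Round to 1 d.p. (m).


Convert speed: V = 63 / 3.6 = 17.5 m/s
V^2 = 306.25
d = 306.25 / (2 * 1.11)
d = 306.25 / 2.22
d = 138.0 m

138.0


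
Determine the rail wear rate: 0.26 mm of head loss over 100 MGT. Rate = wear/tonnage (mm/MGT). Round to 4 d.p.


Wear rate = total wear / cumulative tonnage
Rate = 0.26 / 100
Rate = 0.0026 mm/MGT

0.0026


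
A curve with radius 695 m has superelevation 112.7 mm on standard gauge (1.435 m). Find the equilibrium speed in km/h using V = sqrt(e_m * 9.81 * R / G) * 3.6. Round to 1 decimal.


Convert cant: e = 112.7 mm = 0.1127 m
V_ms = sqrt(0.1127 * 9.81 * 695 / 1.435)
V_ms = sqrt(535.458512) = 23.14 m/s
V = 23.14 * 3.6 = 83.3 km/h

83.3


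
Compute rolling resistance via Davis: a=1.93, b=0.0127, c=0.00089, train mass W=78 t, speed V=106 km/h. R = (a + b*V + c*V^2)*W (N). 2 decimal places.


b*V = 0.0127 * 106 = 1.3462
c*V^2 = 0.00089 * 11236 = 10.00004
R_per_t = 1.93 + 1.3462 + 10.00004 = 13.27624 N/t
R_total = 13.27624 * 78 = 1035.55 N

1035.55


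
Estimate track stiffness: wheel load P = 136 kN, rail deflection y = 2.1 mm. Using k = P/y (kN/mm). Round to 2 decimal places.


Track stiffness k = P / y
k = 136 / 2.1
k = 64.76 kN/mm

64.76


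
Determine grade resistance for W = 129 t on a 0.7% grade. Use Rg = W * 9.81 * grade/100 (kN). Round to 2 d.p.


Rg = W * 9.81 * grade / 100
Rg = 129 * 9.81 * 0.7 / 100
Rg = 1265.49 * 0.007
Rg = 8.86 kN

8.86


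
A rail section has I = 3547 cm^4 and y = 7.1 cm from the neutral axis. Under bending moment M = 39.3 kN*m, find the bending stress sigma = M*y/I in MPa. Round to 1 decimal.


Convert units:
M = 39.3 kN*m = 39300000 N*mm
y = 7.1 cm = 71 mm
I = 3547 cm^4 = 35470000 mm^4
sigma = 39300000 * 71 / 35470000
sigma = 78.7 MPa

78.7


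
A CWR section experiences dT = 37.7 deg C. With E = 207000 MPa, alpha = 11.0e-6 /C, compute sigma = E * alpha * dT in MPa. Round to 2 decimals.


sigma = E * alpha * dT
sigma = 207000 * 11.0e-6 * 37.7
sigma = 2.277 * 37.7
sigma = 85.84 MPa

85.84


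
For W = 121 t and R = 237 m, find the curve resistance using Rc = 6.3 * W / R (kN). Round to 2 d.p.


Rc = 6.3 * W / R
Rc = 6.3 * 121 / 237
Rc = 762.3 / 237
Rc = 3.22 kN

3.22


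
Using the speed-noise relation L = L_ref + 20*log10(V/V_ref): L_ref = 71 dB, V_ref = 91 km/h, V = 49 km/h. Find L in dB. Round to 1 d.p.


V/V_ref = 49 / 91 = 0.538462
log10(0.538462) = -0.268845
20 * -0.268845 = -5.3769
L = 71 + -5.3769 = 65.6 dB

65.6


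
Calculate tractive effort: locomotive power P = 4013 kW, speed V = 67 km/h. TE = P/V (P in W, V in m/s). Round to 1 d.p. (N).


Convert: P = 4013 kW = 4013000 W
V = 67 / 3.6 = 18.6111 m/s
TE = 4013000 / 18.6111
TE = 215623.9 N

215623.9


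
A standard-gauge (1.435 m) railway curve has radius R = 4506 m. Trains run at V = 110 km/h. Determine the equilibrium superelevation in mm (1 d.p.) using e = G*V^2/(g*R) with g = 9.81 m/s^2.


Convert speed: V = 110 / 3.6 = 30.5556 m/s
Apply formula: e = 1.435 * 30.5556^2 / (9.81 * 4506)
e = 1.435 * 933.642 / 44203.86
e = 0.030309 m = 30.3 mm

30.3


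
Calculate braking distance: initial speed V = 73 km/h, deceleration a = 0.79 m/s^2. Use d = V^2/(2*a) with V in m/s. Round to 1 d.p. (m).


Convert speed: V = 73 / 3.6 = 20.2778 m/s
V^2 = 411.1883
d = 411.1883 / (2 * 0.79)
d = 411.1883 / 1.58
d = 260.2 m

260.2


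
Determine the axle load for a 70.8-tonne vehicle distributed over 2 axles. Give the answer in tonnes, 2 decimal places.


Load per axle = total weight / number of axles
Load = 70.8 / 2
Load = 35.40 tonnes

35.40


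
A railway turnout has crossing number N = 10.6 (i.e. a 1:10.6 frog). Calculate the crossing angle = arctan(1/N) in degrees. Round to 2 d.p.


1/N = 1/10.6 = 0.09434
angle = arctan(0.09434) = 0.094061 rad
angle = 0.094061 * 180/pi = 5.39 degrees

5.39


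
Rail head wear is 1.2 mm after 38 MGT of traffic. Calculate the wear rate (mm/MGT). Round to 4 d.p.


Wear rate = total wear / cumulative tonnage
Rate = 1.2 / 38
Rate = 0.0316 mm/MGT

0.0316


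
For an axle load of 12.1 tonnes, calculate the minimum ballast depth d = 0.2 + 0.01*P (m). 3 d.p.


d = 0.2 + 0.01 * 12.1
d = 0.2 + 0.121
d = 0.321 m

0.321


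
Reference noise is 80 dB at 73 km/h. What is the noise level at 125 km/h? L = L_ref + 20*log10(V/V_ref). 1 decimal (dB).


V/V_ref = 125 / 73 = 1.712329
log10(1.712329) = 0.233587
20 * 0.233587 = 4.6717
L = 80 + 4.6717 = 84.7 dB

84.7


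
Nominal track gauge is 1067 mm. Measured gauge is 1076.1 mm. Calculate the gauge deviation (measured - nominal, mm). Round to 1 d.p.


Deviation = measured - nominal
Deviation = 1076.1 - 1067
Deviation = 9.1 mm

9.1


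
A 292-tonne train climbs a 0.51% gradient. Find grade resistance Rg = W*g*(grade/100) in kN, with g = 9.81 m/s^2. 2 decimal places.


Rg = W * 9.81 * grade / 100
Rg = 292 * 9.81 * 0.51 / 100
Rg = 2864.52 * 0.0051
Rg = 14.61 kN

14.61


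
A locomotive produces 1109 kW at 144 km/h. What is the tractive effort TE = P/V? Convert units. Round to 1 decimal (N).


Convert: P = 1109 kW = 1109000 W
V = 144 / 3.6 = 40.0 m/s
TE = 1109000 / 40.0
TE = 27725.0 N

27725.0


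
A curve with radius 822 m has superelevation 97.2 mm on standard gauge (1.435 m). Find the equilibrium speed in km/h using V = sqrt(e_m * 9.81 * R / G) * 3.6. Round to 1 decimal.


Convert cant: e = 97.2 mm = 0.0972 m
V_ms = sqrt(0.0972 * 9.81 * 822 / 1.435)
V_ms = sqrt(546.204393) = 23.371 m/s
V = 23.371 * 3.6 = 84.1 km/h

84.1
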